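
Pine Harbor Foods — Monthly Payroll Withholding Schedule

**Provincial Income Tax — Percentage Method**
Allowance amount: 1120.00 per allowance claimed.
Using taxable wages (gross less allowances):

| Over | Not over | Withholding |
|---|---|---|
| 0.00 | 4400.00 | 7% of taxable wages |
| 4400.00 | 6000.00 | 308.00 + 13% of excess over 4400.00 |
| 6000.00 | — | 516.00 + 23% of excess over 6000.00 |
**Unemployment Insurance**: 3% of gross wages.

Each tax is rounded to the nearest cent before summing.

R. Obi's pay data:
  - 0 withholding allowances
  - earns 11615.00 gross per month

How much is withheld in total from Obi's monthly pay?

2155.90

Provincial Income Tax: taxable = 11615.00
  516.00 + 23% × (11615.00 − 6000.00) = 516.00 + 23% × 5615.00 = 1807.45
Unemployment Insurance: 3% × 11615.00 = 348.45
Total: 1807.45 + 348.45 = 2155.90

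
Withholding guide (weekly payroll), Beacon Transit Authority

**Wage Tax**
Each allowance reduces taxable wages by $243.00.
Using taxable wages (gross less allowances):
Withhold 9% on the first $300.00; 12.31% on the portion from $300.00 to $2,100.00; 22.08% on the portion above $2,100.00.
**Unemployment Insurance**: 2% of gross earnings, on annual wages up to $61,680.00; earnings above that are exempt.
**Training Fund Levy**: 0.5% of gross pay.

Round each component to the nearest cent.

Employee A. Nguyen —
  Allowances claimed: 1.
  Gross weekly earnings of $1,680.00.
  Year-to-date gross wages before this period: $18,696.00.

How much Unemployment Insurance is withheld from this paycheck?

$33.60

Unemployment Insurance: 2% × $1,680.00 = $33.60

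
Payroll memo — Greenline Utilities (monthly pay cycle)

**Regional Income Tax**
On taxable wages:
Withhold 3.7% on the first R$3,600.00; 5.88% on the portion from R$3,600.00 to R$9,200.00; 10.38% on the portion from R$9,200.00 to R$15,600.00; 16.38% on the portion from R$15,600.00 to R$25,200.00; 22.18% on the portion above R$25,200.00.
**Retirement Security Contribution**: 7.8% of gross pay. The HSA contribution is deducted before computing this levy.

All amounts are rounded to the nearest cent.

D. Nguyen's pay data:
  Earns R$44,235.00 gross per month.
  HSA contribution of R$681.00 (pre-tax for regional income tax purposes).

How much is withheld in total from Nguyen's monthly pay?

Regional Income Tax: taxable = R$44,235.00 − R$681.00 = R$43,554.00
  R$2,699.28 + 22.18% × (R$43,554.00 − R$25,200.00) = R$2,699.28 + 22.18% × R$18,354.00 = R$6,770.20
Retirement Security Contribution: 7.8% × R$43,554.00 = R$3,397.21
Total: R$6,770.20 + R$3,397.21 = R$10,167.41

R$10,167.41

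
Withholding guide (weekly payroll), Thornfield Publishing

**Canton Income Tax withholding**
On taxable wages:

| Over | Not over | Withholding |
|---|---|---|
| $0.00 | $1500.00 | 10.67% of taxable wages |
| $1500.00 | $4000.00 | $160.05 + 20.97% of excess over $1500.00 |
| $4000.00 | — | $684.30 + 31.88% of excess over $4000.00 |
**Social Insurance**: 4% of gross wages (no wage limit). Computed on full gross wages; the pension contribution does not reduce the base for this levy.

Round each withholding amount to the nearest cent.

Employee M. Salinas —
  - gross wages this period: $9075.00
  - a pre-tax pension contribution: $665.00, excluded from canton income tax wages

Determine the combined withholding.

Canton Income Tax: taxable = $9075.00 − $665.00 = $8410.00
  $684.30 + 31.88% × ($8410.00 − $4000.00) = $684.30 + 31.88% × $4410.00 = $2090.21
Social Insurance: 4% × $9075.00 = $363.00
Total: $2090.21 + $363.00 = $2453.21

$2453.21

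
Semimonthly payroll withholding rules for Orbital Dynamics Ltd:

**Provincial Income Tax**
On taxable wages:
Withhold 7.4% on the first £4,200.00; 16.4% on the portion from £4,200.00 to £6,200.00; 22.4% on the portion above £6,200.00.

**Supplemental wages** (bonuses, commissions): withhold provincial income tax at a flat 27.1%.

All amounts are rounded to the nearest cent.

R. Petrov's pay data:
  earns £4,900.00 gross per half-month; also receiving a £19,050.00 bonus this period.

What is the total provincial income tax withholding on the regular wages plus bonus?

£5,588.15

Provincial Income Tax: taxable = £4,900.00
  £310.80 + 16.4% × (£4,900.00 − £4,200.00) = £310.80 + 16.4% × £700.00 = £425.60
Supplemental (27.1% flat on bonus): 27.1% × £19,050.00 = £5,162.55
Total provincial income tax: £425.60 + £5,162.55 = £5,588.15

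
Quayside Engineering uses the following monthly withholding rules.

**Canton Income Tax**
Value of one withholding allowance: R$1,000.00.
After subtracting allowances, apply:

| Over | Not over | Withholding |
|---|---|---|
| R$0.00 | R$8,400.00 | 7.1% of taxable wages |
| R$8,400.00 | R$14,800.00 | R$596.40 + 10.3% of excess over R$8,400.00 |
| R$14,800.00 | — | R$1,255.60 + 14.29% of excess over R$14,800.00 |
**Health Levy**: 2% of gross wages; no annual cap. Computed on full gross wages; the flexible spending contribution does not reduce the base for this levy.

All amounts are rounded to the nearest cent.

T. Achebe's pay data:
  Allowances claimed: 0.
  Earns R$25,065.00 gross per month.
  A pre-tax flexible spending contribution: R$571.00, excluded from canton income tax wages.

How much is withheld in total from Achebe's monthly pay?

Canton Income Tax: taxable = R$25,065.00 − R$571.00 = R$24,494.00
  R$1,255.60 + 14.29% × (R$24,494.00 − R$14,800.00) = R$1,255.60 + 14.29% × R$9,694.00 = R$2,640.87
Health Levy: 2% × R$25,065.00 = R$501.30
Total: R$2,640.87 + R$501.30 = R$3,142.17

R$3,142.17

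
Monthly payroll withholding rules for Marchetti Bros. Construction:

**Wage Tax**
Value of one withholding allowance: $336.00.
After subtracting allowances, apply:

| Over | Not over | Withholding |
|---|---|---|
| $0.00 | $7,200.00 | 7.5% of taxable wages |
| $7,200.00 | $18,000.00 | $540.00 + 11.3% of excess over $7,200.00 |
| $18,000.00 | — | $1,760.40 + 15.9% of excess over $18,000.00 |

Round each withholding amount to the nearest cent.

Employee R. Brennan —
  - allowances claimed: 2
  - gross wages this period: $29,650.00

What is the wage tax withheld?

Wage Tax: taxable = $29,650.00 − 2×$336.00 = $28,978.00
  $1,760.40 + 15.9% × ($28,978.00 − $18,000.00) = $1,760.40 + 15.9% × $10,978.00 = $3,505.90

$3,505.90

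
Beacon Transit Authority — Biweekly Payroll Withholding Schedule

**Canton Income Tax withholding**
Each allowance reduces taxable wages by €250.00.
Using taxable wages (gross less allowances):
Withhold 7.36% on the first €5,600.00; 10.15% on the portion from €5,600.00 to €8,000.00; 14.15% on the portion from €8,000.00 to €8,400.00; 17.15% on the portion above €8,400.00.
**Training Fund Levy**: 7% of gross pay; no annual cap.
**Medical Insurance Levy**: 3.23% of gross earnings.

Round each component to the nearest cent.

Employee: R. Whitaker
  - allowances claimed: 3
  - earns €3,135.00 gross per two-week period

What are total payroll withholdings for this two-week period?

Canton Income Tax: taxable = €3,135.00 − 3×€250.00 = €2,385.00
  7.36% × €2,385.00 = €175.54
Training Fund Levy: 7% × €3,135.00 = €219.45
Medical Insurance Levy: 3.23% × €3,135.00 = €101.26
Total: €175.54 + €219.45 + €101.26 = €496.25

€496.25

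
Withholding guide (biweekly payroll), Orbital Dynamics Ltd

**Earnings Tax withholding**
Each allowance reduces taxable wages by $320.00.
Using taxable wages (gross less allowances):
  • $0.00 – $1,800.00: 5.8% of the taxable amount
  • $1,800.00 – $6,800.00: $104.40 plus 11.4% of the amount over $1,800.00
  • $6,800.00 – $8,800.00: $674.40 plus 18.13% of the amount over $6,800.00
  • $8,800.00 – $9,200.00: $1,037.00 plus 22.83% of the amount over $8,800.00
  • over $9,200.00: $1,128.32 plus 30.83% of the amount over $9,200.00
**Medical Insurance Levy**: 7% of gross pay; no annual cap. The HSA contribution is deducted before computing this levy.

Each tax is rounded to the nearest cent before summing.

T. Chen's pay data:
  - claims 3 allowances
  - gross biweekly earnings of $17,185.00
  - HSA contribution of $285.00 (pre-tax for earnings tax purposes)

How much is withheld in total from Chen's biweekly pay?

$4,389.26

Earnings Tax: taxable = $17,185.00 − $285.00 − 3×$320.00 = $15,940.00
  $1,128.32 + 30.83% × ($15,940.00 − $9,200.00) = $1,128.32 + 30.83% × $6,740.00 = $3,206.26
Medical Insurance Levy: 7% × $16,900.00 = $1,183.00
Total: $3,206.26 + $1,183.00 = $4,389.26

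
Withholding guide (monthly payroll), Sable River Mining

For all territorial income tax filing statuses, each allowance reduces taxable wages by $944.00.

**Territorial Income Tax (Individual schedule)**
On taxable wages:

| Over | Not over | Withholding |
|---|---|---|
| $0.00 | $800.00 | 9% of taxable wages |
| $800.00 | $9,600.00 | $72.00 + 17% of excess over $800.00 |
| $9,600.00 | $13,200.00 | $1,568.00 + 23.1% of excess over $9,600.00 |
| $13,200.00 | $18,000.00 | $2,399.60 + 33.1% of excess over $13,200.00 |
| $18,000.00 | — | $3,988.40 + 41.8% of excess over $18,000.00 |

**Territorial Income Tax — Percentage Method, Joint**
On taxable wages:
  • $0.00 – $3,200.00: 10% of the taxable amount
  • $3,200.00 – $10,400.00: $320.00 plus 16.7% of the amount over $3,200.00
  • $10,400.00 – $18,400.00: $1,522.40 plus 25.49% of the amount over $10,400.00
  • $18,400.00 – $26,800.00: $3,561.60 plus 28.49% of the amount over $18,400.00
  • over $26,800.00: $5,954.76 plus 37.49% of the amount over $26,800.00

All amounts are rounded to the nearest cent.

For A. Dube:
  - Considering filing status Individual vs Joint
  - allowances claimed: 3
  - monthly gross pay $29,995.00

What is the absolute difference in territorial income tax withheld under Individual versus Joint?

$1,727.68

Territorial Income Tax (Individual): taxable = $29,995.00 − 3×$944.00 = $27,163.00
  $3,988.40 + 41.8% × ($27,163.00 − $18,000.00) = $3,988.40 + 41.8% × $9,163.00 = $7,818.53
Territorial Income Tax (Joint): taxable = $29,995.00 − 3×$944.00 = $27,163.00
  $5,954.76 + 37.49% × ($27,163.00 − $26,800.00) = $5,954.76 + 37.49% × $363.00 = $6,090.85
Difference: |$7,818.53 − $6,090.85| = $1,727.68 (higher under Individual)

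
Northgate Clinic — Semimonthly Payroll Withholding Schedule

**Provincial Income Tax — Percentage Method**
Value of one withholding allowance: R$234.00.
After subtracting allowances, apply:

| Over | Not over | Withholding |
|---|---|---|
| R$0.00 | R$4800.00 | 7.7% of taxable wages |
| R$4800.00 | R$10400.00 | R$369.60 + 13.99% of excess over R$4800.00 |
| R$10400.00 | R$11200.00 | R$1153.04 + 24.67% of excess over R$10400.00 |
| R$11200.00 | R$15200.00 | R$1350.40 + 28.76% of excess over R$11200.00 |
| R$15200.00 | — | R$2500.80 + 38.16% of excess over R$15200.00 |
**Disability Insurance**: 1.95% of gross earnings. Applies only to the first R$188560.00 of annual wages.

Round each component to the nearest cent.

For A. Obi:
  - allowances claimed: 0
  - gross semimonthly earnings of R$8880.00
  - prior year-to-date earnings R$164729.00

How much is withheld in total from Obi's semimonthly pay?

Provincial Income Tax: taxable = R$8880.00
  R$369.60 + 13.99% × (R$8880.00 − R$4800.00) = R$369.60 + 13.99% × R$4080.00 = R$940.39
Disability Insurance: 1.95% × R$8880.00 = R$173.16
Total: R$940.39 + R$173.16 = R$1113.55

R$1113.55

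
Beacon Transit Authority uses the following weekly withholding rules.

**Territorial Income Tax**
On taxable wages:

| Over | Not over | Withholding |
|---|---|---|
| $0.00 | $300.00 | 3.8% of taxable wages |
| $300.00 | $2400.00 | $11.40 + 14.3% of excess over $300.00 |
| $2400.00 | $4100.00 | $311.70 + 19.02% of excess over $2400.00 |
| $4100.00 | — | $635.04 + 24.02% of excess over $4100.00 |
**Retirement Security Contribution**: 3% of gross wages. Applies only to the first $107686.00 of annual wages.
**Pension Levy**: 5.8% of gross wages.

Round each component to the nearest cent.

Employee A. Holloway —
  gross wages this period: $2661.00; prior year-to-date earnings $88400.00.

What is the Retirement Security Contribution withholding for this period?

$79.83

Retirement Security Contribution: 3% × $2661.00 = $79.83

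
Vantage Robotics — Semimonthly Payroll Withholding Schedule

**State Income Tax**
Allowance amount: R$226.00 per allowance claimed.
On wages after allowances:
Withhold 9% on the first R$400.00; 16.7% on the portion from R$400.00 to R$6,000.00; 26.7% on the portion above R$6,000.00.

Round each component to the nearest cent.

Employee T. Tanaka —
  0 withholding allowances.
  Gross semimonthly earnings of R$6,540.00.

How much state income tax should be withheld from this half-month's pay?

State Income Tax: taxable = R$6,540.00
  R$971.20 + 26.7% × (R$6,540.00 − R$6,000.00) = R$971.20 + 26.7% × R$540.00 = R$1,115.38

R$1,115.38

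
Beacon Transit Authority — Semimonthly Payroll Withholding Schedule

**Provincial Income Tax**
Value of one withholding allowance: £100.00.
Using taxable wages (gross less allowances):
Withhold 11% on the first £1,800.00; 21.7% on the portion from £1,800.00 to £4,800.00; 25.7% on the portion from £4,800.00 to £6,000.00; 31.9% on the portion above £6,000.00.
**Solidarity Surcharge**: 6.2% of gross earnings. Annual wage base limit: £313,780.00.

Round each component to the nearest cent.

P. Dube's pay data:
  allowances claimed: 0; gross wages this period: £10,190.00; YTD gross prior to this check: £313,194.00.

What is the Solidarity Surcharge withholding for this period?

Solidarity Surcharge: cap £313,780.00 − YTD £313,194.00 = £586.00 subject; 6.2% × £586.00 = £36.33

£36.33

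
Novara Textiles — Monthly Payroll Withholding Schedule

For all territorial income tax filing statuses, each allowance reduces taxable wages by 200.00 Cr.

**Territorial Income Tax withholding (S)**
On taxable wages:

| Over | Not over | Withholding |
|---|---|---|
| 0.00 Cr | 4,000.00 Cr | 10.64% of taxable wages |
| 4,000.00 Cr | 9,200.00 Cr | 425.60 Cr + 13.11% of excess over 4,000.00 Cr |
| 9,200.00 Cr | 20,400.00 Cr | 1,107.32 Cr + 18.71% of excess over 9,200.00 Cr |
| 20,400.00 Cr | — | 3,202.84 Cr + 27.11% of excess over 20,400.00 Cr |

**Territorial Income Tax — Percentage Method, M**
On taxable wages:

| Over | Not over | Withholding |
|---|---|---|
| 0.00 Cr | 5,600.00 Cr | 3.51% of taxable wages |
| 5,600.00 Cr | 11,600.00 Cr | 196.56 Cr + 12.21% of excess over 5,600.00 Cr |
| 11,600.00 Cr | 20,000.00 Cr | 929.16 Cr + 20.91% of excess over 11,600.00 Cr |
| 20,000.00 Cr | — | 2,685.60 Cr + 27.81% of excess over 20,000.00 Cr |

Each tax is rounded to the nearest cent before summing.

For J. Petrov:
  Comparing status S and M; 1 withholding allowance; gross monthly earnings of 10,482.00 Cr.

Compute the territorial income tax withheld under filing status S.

Territorial Income Tax (S): taxable = 10,482.00 Cr − 1×200.00 Cr = 10,282.00 Cr
  1,107.32 Cr + 18.71% × (10,282.00 Cr − 9,200.00 Cr) = 1,107.32 Cr + 18.71% × 1,082.00 Cr = 1,309.76 Cr

1,309.76 Cr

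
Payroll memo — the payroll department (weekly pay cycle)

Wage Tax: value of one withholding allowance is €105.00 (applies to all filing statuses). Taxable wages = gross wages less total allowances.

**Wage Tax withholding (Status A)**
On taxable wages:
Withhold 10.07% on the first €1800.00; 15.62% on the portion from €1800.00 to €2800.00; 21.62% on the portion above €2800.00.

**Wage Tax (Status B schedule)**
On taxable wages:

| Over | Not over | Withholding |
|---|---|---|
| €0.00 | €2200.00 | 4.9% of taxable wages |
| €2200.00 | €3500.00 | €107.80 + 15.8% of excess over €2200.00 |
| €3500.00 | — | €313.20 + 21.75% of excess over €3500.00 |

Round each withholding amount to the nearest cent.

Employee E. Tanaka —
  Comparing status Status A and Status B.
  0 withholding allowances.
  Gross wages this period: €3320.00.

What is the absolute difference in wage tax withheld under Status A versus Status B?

€165.12

Wage Tax (Status A): taxable = €3320.00
  €337.46 + 21.62% × (€3320.00 − €2800.00) = €337.46 + 21.62% × €520.00 = €449.88
Wage Tax (Status B): taxable = €3320.00
  €107.80 + 15.8% × (€3320.00 − €2200.00) = €107.80 + 15.8% × €1120.00 = €284.76
Difference: |€449.88 − €284.76| = €165.12 (higher under Status A)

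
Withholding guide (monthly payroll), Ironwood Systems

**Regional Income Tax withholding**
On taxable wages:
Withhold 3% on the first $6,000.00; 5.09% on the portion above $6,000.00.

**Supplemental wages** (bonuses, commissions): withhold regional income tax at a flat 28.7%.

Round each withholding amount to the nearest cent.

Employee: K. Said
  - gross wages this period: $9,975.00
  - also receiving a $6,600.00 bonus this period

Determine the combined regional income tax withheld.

$2,276.53

Regional Income Tax: taxable = $9,975.00
  $180.00 + 5.09% × ($9,975.00 − $6,000.00) = $180.00 + 5.09% × $3,975.00 = $382.33
Supplemental (28.7% flat on bonus): 28.7% × $6,600.00 = $1,894.20
Total regional income tax: $382.33 + $1,894.20 = $2,276.53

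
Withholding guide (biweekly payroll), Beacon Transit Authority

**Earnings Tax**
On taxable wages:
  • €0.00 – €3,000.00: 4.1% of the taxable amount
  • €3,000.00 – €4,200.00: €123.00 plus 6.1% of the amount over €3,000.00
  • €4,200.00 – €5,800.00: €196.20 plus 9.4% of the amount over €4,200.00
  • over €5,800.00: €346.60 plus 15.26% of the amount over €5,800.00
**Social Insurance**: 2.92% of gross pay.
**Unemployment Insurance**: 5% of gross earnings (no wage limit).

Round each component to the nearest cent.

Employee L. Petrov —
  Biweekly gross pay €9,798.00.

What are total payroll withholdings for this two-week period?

Earnings Tax: taxable = €9,798.00
  €346.60 + 15.26% × (€9,798.00 − €5,800.00) = €346.60 + 15.26% × €3,998.00 = €956.69
Social Insurance: 2.92% × €9,798.00 = €286.10
Unemployment Insurance: 5% × €9,798.00 = €489.90
Total: €956.69 + €286.10 + €489.90 = €1,732.69

€1,732.69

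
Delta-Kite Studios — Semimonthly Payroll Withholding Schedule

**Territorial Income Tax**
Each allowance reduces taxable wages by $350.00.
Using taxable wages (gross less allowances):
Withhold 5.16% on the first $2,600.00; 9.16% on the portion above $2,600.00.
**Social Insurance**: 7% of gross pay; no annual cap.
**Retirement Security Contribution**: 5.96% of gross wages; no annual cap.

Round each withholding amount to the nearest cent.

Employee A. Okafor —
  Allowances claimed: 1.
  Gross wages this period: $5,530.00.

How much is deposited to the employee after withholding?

$4,442.82

Territorial Income Tax: taxable = $5,530.00 − 1×$350.00 = $5,180.00
  $134.16 + 9.16% × ($5,180.00 − $2,600.00) = $134.16 + 9.16% × $2,580.00 = $370.49
Social Insurance: 7% × $5,530.00 = $387.10
Retirement Security Contribution: 5.96% × $5,530.00 = $329.59
Total withheld: $370.49 + $387.10 + $329.59 = $1,087.18
Net pay: $5,530.00 − $1,087.18 = $4,442.82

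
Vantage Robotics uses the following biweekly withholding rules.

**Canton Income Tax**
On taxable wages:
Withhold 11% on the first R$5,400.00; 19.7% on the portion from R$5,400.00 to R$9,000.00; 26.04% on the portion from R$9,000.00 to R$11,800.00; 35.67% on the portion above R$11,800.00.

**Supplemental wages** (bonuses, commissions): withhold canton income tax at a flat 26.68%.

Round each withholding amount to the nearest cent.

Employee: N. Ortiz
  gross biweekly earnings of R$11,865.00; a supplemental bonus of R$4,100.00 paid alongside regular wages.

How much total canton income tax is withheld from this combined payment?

R$3,149.39

Canton Income Tax: taxable = R$11,865.00
  R$2,032.32 + 35.67% × (R$11,865.00 − R$11,800.00) = R$2,032.32 + 35.67% × R$65.00 = R$2,055.51
Supplemental (26.68% flat on bonus): 26.68% × R$4,100.00 = R$1,093.88
Total canton income tax: R$2,055.51 + R$1,093.88 = R$3,149.39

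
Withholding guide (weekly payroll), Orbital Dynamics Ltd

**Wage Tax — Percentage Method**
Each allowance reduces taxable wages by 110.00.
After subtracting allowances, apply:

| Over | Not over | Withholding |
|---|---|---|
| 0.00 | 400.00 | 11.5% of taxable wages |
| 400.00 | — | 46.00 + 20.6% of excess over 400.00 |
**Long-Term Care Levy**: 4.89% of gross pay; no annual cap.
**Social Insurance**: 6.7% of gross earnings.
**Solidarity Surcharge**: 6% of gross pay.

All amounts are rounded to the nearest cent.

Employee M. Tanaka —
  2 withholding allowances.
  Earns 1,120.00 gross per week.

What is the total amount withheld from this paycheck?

Wage Tax: taxable = 1,120.00 − 2×110.00 = 900.00
  46.00 + 20.6% × (900.00 − 400.00) = 46.00 + 20.6% × 500.00 = 149.00
Long-Term Care Levy: 4.89% × 1,120.00 = 54.77
Social Insurance: 6.7% × 1,120.00 = 75.04
Solidarity Surcharge: 6% × 1,120.00 = 67.20
Total: 149.00 + 54.77 + 75.04 + 67.20 = 346.01

346.01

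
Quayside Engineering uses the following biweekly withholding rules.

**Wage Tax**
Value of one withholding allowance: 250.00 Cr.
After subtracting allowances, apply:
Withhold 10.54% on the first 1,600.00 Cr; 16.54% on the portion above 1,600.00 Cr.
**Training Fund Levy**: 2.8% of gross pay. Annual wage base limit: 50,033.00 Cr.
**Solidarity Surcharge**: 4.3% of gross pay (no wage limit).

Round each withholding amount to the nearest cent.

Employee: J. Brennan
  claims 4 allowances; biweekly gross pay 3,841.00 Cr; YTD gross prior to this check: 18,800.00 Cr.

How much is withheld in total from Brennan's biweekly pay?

646.61 Cr

Wage Tax: taxable = 3,841.00 Cr − 4×250.00 Cr = 2,841.00 Cr
  168.64 Cr + 16.54% × (2,841.00 Cr − 1,600.00 Cr) = 168.64 Cr + 16.54% × 1,241.00 Cr = 373.90 Cr
Training Fund Levy: 2.8% × 3,841.00 Cr = 107.55 Cr
Solidarity Surcharge: 4.3% × 3,841.00 Cr = 165.16 Cr
Total: 373.90 Cr + 107.55 Cr + 165.16 Cr = 646.61 Cr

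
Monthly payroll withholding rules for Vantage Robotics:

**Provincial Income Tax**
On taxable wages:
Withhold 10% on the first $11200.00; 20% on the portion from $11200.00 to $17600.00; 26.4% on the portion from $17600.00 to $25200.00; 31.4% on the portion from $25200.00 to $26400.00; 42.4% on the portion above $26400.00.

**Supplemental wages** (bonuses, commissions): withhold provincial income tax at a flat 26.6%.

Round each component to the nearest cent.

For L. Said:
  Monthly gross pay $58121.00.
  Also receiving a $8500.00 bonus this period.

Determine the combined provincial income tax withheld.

Provincial Income Tax: taxable = $58121.00
  $4783.20 + 42.4% × ($58121.00 − $26400.00) = $4783.20 + 42.4% × $31721.00 = $18232.90
Supplemental (26.6% flat on bonus): 26.6% × $8500.00 = $2261.00
Total provincial income tax: $18232.90 + $2261.00 = $20493.90

$20493.90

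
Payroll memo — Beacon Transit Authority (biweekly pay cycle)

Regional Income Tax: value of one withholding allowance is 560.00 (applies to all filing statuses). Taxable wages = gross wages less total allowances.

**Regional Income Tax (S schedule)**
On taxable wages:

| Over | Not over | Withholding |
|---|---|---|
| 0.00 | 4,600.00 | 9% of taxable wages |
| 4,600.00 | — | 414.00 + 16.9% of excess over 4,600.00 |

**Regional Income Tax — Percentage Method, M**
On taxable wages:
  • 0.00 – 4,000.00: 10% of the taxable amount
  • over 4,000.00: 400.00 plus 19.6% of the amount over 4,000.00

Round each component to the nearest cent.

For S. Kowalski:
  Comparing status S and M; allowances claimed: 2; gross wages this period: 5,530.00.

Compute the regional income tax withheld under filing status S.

Regional Income Tax (S): taxable = 5,530.00 − 2×560.00 = 4,410.00
  9% × 4,410.00 = 396.90

396.90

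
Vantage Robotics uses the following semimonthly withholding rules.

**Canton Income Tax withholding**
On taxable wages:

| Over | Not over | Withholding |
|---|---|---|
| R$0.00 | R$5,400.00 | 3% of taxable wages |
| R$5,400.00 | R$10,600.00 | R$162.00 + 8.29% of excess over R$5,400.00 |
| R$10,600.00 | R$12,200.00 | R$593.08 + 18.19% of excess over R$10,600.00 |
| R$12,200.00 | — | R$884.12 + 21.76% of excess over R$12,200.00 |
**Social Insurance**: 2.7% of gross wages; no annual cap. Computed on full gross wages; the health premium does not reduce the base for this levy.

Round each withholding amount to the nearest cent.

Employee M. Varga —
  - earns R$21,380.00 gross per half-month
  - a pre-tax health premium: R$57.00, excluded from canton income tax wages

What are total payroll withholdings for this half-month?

Canton Income Tax: taxable = R$21,380.00 − R$57.00 = R$21,323.00
  R$884.12 + 21.76% × (R$21,323.00 − R$12,200.00) = R$884.12 + 21.76% × R$9,123.00 = R$2,869.28
Social Insurance: 2.7% × R$21,380.00 = R$577.26
Total: R$2,869.28 + R$577.26 = R$3,446.54

R$3,446.54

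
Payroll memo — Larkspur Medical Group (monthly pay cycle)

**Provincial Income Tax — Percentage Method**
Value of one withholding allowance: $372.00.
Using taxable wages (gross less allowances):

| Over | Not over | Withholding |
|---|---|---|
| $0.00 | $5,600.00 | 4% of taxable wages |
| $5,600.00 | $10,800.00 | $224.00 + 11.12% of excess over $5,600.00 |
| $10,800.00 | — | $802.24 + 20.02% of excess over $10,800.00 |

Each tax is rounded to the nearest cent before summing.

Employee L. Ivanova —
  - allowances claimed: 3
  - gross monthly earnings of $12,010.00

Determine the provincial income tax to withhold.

$821.06

Provincial Income Tax: taxable = $12,010.00 − 3×$372.00 = $10,894.00
  $802.24 + 20.02% × ($10,894.00 − $10,800.00) = $802.24 + 20.02% × $94.00 = $821.06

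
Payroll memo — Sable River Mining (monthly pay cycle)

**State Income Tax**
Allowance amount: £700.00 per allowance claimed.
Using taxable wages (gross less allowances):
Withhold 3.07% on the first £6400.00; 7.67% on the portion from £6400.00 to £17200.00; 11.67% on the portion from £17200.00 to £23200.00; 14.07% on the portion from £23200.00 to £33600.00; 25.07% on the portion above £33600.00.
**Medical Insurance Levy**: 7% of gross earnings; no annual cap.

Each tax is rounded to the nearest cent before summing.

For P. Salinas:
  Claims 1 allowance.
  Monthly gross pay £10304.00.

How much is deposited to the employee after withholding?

£9140.49

State Income Tax: taxable = £10304.00 − 1×£700.00 = £9604.00
  £196.48 + 7.67% × (£9604.00 − £6400.00) = £196.48 + 7.67% × £3204.00 = £442.23
Medical Insurance Levy: 7% × £10304.00 = £721.28
Total withheld: £442.23 + £721.28 = £1163.51
Net pay: £10304.00 − £1163.51 = £9140.49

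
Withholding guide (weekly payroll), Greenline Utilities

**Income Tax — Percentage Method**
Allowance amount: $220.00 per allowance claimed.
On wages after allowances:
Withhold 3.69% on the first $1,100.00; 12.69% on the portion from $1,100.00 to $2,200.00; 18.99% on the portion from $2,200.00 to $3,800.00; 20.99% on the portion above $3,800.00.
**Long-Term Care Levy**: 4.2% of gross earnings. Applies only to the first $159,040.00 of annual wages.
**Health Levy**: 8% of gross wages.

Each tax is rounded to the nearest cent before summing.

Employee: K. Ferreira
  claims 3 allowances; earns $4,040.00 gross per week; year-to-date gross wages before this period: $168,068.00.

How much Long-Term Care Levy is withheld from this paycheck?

Long-Term Care Levy: YTD $168,068.00 ≥ cap $159,040.00 → $0.00

$0.00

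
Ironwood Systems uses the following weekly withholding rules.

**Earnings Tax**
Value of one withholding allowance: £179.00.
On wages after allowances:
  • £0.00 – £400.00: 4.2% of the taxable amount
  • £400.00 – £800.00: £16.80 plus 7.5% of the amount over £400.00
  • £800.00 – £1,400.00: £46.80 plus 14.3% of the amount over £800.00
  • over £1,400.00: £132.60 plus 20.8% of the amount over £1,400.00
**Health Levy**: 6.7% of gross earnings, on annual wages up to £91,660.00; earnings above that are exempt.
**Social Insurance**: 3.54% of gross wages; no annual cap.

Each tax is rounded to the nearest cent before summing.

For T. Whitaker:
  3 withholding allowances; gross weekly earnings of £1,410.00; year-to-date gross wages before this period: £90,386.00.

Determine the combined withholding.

£192.51

Earnings Tax: taxable = £1,410.00 − 3×£179.00 = £873.00
  £46.80 + 14.3% × (£873.00 − £800.00) = £46.80 + 14.3% × £73.00 = £57.24
Health Levy: cap £91,660.00 − YTD £90,386.00 = £1,274.00 subject; 6.7% × £1,274.00 = £85.36
Social Insurance: 3.54% × £1,410.00 = £49.91
Total: £57.24 + £85.36 + £49.91 = £192.51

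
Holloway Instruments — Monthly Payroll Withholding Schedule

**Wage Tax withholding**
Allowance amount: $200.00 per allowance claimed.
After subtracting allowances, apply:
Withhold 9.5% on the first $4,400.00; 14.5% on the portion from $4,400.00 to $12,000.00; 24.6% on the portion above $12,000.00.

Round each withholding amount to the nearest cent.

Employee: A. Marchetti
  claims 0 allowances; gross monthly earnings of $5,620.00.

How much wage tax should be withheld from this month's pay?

$594.90

Wage Tax: taxable = $5,620.00
  $418.00 + 14.5% × ($5,620.00 − $4,400.00) = $418.00 + 14.5% × $1,220.00 = $594.90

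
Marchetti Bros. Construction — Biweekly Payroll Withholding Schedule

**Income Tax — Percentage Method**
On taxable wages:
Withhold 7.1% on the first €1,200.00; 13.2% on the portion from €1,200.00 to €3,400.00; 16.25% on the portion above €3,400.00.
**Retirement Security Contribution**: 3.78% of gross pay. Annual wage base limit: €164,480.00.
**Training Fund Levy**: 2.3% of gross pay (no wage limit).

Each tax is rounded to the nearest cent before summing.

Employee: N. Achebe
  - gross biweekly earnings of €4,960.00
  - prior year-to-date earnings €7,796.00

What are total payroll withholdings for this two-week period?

Income Tax: taxable = €4,960.00
  €375.60 + 16.25% × (€4,960.00 − €3,400.00) = €375.60 + 16.25% × €1,560.00 = €629.10
Retirement Security Contribution: 3.78% × €4,960.00 = €187.49
Training Fund Levy: 2.3% × €4,960.00 = €114.08
Total: €629.10 + €187.49 + €114.08 = €930.67

€930.67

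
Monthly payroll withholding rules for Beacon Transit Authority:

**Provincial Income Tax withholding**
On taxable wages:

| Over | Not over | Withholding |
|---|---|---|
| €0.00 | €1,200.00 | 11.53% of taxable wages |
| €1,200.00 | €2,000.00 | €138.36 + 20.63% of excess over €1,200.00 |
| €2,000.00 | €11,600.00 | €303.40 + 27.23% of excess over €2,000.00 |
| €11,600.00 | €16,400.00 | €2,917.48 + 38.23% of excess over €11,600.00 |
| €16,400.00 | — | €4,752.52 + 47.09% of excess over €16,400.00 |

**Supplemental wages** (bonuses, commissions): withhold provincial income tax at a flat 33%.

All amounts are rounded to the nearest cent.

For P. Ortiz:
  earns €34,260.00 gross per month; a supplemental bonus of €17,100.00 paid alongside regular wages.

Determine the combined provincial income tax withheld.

Provincial Income Tax: taxable = €34,260.00
  €4,752.52 + 47.09% × (€34,260.00 − €16,400.00) = €4,752.52 + 47.09% × €17,860.00 = €13,162.79
Supplemental (33% flat on bonus): 33% × €17,100.00 = €5,643.00
Total provincial income tax: €13,162.79 + €5,643.00 = €18,805.79

€18,805.79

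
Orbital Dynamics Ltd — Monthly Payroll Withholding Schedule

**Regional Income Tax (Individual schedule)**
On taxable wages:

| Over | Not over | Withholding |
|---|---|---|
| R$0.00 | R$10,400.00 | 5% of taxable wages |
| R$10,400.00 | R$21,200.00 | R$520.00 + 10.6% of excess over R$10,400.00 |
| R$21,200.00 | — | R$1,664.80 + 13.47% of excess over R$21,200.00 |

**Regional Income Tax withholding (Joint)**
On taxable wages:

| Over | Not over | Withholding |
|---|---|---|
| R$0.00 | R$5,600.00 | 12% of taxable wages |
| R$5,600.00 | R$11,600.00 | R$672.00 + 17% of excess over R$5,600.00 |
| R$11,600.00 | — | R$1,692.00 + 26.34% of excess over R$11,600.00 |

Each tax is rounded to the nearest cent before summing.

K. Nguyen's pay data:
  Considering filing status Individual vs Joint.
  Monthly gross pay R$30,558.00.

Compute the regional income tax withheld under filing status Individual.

R$2,925.32

Regional Income Tax (Individual): taxable = R$30,558.00
  R$1,664.80 + 13.47% × (R$30,558.00 − R$21,200.00) = R$1,664.80 + 13.47% × R$9,358.00 = R$2,925.32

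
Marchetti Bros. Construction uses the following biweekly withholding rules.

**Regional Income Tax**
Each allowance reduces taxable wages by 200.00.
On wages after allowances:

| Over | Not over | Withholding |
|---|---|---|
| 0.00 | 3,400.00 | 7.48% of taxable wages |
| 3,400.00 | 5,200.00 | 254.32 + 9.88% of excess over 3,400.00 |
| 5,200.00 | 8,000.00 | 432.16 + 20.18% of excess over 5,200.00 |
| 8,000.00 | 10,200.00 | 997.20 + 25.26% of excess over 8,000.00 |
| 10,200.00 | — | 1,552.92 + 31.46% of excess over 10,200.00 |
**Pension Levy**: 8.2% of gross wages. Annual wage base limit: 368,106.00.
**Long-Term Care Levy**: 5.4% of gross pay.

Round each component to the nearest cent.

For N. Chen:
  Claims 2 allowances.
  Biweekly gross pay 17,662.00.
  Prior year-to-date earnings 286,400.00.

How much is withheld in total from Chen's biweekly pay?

Regional Income Tax: taxable = 17,662.00 − 2×200.00 = 17,262.00
  1,552.92 + 31.46% × (17,262.00 − 10,200.00) = 1,552.92 + 31.46% × 7,062.00 = 3,774.63
Pension Levy: 8.2% × 17,662.00 = 1,448.28
Long-Term Care Levy: 5.4% × 17,662.00 = 953.75
Total: 3,774.63 + 1,448.28 + 953.75 = 6,176.66

6,176.66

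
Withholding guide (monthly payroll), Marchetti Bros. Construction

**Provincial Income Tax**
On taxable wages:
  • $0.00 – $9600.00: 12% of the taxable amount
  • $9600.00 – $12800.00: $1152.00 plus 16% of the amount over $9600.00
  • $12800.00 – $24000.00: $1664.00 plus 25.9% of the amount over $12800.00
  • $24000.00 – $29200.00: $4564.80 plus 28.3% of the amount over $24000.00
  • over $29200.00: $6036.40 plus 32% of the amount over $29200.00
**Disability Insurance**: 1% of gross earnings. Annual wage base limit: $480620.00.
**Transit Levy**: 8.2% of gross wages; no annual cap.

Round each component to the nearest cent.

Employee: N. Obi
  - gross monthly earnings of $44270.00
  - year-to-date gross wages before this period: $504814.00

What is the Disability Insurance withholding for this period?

$0.00

Disability Insurance: YTD $504814.00 ≥ cap $480620.00 → $0.00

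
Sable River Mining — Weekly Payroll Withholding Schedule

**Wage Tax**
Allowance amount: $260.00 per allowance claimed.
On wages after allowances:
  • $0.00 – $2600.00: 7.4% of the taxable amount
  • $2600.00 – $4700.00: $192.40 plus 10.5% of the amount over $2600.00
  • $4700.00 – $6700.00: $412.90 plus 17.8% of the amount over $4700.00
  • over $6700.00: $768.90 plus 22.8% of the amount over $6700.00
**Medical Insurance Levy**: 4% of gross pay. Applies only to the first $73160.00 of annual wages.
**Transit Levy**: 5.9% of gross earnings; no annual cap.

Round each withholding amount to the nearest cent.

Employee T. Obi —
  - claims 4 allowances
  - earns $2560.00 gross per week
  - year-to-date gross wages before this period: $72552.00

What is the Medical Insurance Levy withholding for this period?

$24.32

Medical Insurance Levy: cap $73160.00 − YTD $72552.00 = $608.00 subject; 4% × $608.00 = $24.32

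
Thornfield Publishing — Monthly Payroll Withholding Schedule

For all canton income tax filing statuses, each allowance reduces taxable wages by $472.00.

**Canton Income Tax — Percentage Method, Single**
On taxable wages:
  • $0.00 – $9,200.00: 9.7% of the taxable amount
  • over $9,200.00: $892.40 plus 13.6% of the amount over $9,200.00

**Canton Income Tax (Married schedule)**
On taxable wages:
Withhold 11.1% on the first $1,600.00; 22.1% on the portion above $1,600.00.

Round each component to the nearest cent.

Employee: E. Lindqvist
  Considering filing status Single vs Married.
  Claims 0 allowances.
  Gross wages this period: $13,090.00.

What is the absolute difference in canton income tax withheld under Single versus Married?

Canton Income Tax (Single): taxable = $13,090.00
  $892.40 + 13.6% × ($13,090.00 − $9,200.00) = $892.40 + 13.6% × $3,890.00 = $1,421.44
Canton Income Tax (Married): taxable = $13,090.00
  $177.60 + 22.1% × ($13,090.00 − $1,600.00) = $177.60 + 22.1% × $11,490.00 = $2,716.89
Difference: |$1,421.44 − $2,716.89| = $1,295.45 (higher under Married)

$1,295.45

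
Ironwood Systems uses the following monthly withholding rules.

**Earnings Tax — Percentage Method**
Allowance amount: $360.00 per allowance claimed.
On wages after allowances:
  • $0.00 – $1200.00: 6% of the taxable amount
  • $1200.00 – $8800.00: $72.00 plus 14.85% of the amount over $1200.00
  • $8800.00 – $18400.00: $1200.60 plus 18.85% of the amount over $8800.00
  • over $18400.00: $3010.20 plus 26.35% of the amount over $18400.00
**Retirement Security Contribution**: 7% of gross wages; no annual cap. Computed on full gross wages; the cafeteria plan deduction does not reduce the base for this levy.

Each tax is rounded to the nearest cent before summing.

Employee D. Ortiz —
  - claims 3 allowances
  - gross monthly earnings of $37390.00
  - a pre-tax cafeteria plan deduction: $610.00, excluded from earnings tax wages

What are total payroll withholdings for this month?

$10186.05

Earnings Tax: taxable = $37390.00 − $610.00 − 3×$360.00 = $35700.00
  $3010.20 + 26.35% × ($35700.00 − $18400.00) = $3010.20 + 26.35% × $17300.00 = $7568.75
Retirement Security Contribution: 7% × $37390.00 = $2617.30
Total: $7568.75 + $2617.30 = $10186.05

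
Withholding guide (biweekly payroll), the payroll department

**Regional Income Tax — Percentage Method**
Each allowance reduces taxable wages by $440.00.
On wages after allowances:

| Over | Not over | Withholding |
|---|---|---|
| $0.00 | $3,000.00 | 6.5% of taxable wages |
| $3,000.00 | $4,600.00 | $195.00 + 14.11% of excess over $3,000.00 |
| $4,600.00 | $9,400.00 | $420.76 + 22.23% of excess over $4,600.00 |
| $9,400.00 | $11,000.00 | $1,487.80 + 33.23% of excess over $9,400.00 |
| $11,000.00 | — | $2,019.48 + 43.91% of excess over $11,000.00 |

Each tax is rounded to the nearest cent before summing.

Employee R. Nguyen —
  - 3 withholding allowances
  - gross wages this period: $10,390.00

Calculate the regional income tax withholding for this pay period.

Regional Income Tax: taxable = $10,390.00 − 3×$440.00 = $9,070.00
  $420.76 + 22.23% × ($9,070.00 − $4,600.00) = $420.76 + 22.23% × $4,470.00 = $1,414.44

$1,414.44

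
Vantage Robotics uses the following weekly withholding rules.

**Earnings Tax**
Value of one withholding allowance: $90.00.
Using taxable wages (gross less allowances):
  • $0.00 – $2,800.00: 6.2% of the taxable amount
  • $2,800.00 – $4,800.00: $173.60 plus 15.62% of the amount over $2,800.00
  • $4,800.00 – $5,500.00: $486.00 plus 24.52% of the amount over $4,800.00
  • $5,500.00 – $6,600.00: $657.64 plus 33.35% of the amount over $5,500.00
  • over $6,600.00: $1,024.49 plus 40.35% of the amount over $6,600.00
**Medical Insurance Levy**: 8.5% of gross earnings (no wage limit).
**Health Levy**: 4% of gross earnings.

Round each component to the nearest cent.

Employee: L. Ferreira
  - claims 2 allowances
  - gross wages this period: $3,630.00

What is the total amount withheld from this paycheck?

$728.88

Earnings Tax: taxable = $3,630.00 − 2×$90.00 = $3,450.00
  $173.60 + 15.62% × ($3,450.00 − $2,800.00) = $173.60 + 15.62% × $650.00 = $275.13
Medical Insurance Levy: 8.5% × $3,630.00 = $308.55
Health Levy: 4% × $3,630.00 = $145.20
Total: $275.13 + $308.55 + $145.20 = $728.88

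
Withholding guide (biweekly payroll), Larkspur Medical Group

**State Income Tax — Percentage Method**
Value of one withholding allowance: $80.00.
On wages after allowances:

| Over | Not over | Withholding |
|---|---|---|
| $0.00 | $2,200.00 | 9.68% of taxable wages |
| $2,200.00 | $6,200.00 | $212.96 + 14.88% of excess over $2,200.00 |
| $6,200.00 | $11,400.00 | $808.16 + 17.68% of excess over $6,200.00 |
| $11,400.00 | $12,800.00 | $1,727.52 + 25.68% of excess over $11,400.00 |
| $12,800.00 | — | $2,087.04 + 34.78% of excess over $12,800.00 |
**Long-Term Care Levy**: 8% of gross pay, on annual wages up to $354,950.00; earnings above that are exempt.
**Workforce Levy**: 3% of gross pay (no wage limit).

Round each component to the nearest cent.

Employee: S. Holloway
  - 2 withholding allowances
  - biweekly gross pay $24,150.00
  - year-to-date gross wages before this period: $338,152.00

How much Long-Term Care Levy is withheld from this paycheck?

Long-Term Care Levy: cap $354,950.00 − YTD $338,152.00 = $16,798.00 subject; 8% × $16,798.00 = $1,343.84

$1,343.84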